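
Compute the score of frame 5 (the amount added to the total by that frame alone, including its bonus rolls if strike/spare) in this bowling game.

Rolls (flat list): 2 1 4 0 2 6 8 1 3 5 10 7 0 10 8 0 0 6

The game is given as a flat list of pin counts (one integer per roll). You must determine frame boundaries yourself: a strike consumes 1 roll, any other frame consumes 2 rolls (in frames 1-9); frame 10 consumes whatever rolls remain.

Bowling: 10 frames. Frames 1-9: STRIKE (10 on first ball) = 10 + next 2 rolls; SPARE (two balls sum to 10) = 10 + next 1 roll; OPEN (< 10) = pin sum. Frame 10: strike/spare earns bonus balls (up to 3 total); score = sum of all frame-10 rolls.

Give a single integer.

Answer: 8

Derivation:
Frame 1: OPEN (2+1=3). Cumulative: 3
Frame 2: OPEN (4+0=4). Cumulative: 7
Frame 3: OPEN (2+6=8). Cumulative: 15
Frame 4: OPEN (8+1=9). Cumulative: 24
Frame 5: OPEN (3+5=8). Cumulative: 32
Frame 6: STRIKE. 10 + next two rolls (7+0) = 17. Cumulative: 49
Frame 7: OPEN (7+0=7). Cumulative: 56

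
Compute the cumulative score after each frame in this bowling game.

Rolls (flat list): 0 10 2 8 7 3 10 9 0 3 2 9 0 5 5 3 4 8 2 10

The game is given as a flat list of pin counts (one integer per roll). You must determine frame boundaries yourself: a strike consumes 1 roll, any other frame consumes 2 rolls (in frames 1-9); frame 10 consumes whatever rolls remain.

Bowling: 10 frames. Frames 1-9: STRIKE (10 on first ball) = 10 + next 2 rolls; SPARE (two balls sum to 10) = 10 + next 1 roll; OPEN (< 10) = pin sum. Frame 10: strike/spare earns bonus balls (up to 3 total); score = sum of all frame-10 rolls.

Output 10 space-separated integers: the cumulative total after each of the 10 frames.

Answer: 12 29 49 68 77 82 91 104 111 131

Derivation:
Frame 1: SPARE (0+10=10). 10 + next roll (2) = 12. Cumulative: 12
Frame 2: SPARE (2+8=10). 10 + next roll (7) = 17. Cumulative: 29
Frame 3: SPARE (7+3=10). 10 + next roll (10) = 20. Cumulative: 49
Frame 4: STRIKE. 10 + next two rolls (9+0) = 19. Cumulative: 68
Frame 5: OPEN (9+0=9). Cumulative: 77
Frame 6: OPEN (3+2=5). Cumulative: 82
Frame 7: OPEN (9+0=9). Cumulative: 91
Frame 8: SPARE (5+5=10). 10 + next roll (3) = 13. Cumulative: 104
Frame 9: OPEN (3+4=7). Cumulative: 111
Frame 10: SPARE. Sum of all frame-10 rolls (8+2+10) = 20. Cumulative: 131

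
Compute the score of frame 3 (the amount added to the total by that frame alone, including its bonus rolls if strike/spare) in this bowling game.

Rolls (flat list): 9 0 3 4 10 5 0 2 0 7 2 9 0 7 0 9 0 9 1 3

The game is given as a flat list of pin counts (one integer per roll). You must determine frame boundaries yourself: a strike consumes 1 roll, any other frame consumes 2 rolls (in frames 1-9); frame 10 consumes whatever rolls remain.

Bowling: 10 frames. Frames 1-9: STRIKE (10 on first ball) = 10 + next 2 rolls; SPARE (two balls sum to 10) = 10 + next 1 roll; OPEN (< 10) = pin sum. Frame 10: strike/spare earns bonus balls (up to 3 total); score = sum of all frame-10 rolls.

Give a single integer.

Frame 1: OPEN (9+0=9). Cumulative: 9
Frame 2: OPEN (3+4=7). Cumulative: 16
Frame 3: STRIKE. 10 + next two rolls (5+0) = 15. Cumulative: 31
Frame 4: OPEN (5+0=5). Cumulative: 36
Frame 5: OPEN (2+0=2). Cumulative: 38

Answer: 15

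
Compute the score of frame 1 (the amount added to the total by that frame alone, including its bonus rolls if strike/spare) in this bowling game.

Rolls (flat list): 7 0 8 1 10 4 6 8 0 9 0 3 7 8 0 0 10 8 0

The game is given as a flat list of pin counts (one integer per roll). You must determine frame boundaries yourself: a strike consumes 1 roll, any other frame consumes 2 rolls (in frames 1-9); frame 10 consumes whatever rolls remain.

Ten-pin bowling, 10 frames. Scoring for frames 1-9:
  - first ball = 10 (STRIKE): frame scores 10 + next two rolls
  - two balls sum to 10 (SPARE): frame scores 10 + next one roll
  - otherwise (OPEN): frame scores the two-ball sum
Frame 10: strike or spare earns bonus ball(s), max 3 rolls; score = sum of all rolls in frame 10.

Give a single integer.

Frame 1: OPEN (7+0=7). Cumulative: 7
Frame 2: OPEN (8+1=9). Cumulative: 16
Frame 3: STRIKE. 10 + next two rolls (4+6) = 20. Cumulative: 36

Answer: 7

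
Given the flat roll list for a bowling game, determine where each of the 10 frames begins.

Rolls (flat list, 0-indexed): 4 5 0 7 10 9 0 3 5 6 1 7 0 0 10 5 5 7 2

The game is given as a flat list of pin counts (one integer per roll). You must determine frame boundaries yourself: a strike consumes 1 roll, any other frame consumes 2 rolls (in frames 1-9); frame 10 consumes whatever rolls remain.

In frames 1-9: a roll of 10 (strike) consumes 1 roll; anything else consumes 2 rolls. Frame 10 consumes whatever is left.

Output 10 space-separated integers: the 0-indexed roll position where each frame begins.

Answer: 0 2 4 5 7 9 11 13 15 17

Derivation:
Frame 1 starts at roll index 0: rolls=4,5 (sum=9), consumes 2 rolls
Frame 2 starts at roll index 2: rolls=0,7 (sum=7), consumes 2 rolls
Frame 3 starts at roll index 4: roll=10 (strike), consumes 1 roll
Frame 4 starts at roll index 5: rolls=9,0 (sum=9), consumes 2 rolls
Frame 5 starts at roll index 7: rolls=3,5 (sum=8), consumes 2 rolls
Frame 6 starts at roll index 9: rolls=6,1 (sum=7), consumes 2 rolls
Frame 7 starts at roll index 11: rolls=7,0 (sum=7), consumes 2 rolls
Frame 8 starts at roll index 13: rolls=0,10 (sum=10), consumes 2 rolls
Frame 9 starts at roll index 15: rolls=5,5 (sum=10), consumes 2 rolls
Frame 10 starts at roll index 17: 2 remaining rolls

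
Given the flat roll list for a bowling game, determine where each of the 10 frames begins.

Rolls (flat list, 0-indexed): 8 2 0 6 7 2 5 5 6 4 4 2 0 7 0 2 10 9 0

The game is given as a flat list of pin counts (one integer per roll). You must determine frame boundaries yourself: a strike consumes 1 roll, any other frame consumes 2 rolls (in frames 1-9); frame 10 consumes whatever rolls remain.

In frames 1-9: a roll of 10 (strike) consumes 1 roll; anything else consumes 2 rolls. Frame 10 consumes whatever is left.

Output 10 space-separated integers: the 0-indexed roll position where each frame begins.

Frame 1 starts at roll index 0: rolls=8,2 (sum=10), consumes 2 rolls
Frame 2 starts at roll index 2: rolls=0,6 (sum=6), consumes 2 rolls
Frame 3 starts at roll index 4: rolls=7,2 (sum=9), consumes 2 rolls
Frame 4 starts at roll index 6: rolls=5,5 (sum=10), consumes 2 rolls
Frame 5 starts at roll index 8: rolls=6,4 (sum=10), consumes 2 rolls
Frame 6 starts at roll index 10: rolls=4,2 (sum=6), consumes 2 rolls
Frame 7 starts at roll index 12: rolls=0,7 (sum=7), consumes 2 rolls
Frame 8 starts at roll index 14: rolls=0,2 (sum=2), consumes 2 rolls
Frame 9 starts at roll index 16: roll=10 (strike), consumes 1 roll
Frame 10 starts at roll index 17: 2 remaining rolls

Answer: 0 2 4 6 8 10 12 14 16 17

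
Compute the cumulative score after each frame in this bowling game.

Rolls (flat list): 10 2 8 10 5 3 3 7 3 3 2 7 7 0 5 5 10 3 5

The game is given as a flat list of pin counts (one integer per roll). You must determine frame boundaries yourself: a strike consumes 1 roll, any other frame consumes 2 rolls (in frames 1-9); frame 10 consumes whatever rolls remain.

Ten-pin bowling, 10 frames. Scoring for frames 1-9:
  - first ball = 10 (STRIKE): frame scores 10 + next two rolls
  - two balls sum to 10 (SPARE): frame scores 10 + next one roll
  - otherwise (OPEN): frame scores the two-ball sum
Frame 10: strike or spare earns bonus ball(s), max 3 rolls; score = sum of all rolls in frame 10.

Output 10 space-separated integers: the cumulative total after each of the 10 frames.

Frame 1: STRIKE. 10 + next two rolls (2+8) = 20. Cumulative: 20
Frame 2: SPARE (2+8=10). 10 + next roll (10) = 20. Cumulative: 40
Frame 3: STRIKE. 10 + next two rolls (5+3) = 18. Cumulative: 58
Frame 4: OPEN (5+3=8). Cumulative: 66
Frame 5: SPARE (3+7=10). 10 + next roll (3) = 13. Cumulative: 79
Frame 6: OPEN (3+3=6). Cumulative: 85
Frame 7: OPEN (2+7=9). Cumulative: 94
Frame 8: OPEN (7+0=7). Cumulative: 101
Frame 9: SPARE (5+5=10). 10 + next roll (10) = 20. Cumulative: 121
Frame 10: STRIKE. Sum of all frame-10 rolls (10+3+5) = 18. Cumulative: 139

Answer: 20 40 58 66 79 85 94 101 121 139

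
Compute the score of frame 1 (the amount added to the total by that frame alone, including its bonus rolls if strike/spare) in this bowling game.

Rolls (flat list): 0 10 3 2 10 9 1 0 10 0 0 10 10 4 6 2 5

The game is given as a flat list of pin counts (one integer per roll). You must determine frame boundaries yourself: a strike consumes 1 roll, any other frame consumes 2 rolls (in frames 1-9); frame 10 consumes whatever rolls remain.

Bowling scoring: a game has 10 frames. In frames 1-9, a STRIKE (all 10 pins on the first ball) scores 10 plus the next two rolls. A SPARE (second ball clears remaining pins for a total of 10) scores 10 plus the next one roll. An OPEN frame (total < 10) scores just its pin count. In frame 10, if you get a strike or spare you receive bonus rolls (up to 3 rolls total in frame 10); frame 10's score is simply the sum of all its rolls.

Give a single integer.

Frame 1: SPARE (0+10=10). 10 + next roll (3) = 13. Cumulative: 13
Frame 2: OPEN (3+2=5). Cumulative: 18
Frame 3: STRIKE. 10 + next two rolls (9+1) = 20. Cumulative: 38

Answer: 13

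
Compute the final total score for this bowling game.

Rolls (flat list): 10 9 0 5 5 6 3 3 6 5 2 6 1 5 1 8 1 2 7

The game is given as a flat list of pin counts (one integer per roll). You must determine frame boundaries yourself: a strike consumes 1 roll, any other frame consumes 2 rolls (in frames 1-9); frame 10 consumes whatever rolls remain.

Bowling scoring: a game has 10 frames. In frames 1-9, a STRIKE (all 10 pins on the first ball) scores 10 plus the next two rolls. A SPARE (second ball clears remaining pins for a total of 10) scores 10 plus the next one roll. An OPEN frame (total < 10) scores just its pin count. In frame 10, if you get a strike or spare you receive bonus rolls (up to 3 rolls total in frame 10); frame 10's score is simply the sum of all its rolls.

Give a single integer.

Frame 1: STRIKE. 10 + next two rolls (9+0) = 19. Cumulative: 19
Frame 2: OPEN (9+0=9). Cumulative: 28
Frame 3: SPARE (5+5=10). 10 + next roll (6) = 16. Cumulative: 44
Frame 4: OPEN (6+3=9). Cumulative: 53
Frame 5: OPEN (3+6=9). Cumulative: 62
Frame 6: OPEN (5+2=7). Cumulative: 69
Frame 7: OPEN (6+1=7). Cumulative: 76
Frame 8: OPEN (5+1=6). Cumulative: 82
Frame 9: OPEN (8+1=9). Cumulative: 91
Frame 10: OPEN. Sum of all frame-10 rolls (2+7) = 9. Cumulative: 100

Answer: 100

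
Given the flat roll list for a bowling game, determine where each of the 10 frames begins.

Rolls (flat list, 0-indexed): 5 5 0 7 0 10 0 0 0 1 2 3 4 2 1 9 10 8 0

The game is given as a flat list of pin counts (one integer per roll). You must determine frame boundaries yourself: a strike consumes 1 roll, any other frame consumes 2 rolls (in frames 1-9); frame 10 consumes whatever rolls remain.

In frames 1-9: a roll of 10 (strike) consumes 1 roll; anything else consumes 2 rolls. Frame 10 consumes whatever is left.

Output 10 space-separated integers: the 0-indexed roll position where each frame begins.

Frame 1 starts at roll index 0: rolls=5,5 (sum=10), consumes 2 rolls
Frame 2 starts at roll index 2: rolls=0,7 (sum=7), consumes 2 rolls
Frame 3 starts at roll index 4: rolls=0,10 (sum=10), consumes 2 rolls
Frame 4 starts at roll index 6: rolls=0,0 (sum=0), consumes 2 rolls
Frame 5 starts at roll index 8: rolls=0,1 (sum=1), consumes 2 rolls
Frame 6 starts at roll index 10: rolls=2,3 (sum=5), consumes 2 rolls
Frame 7 starts at roll index 12: rolls=4,2 (sum=6), consumes 2 rolls
Frame 8 starts at roll index 14: rolls=1,9 (sum=10), consumes 2 rolls
Frame 9 starts at roll index 16: roll=10 (strike), consumes 1 roll
Frame 10 starts at roll index 17: 2 remaining rolls

Answer: 0 2 4 6 8 10 12 14 16 17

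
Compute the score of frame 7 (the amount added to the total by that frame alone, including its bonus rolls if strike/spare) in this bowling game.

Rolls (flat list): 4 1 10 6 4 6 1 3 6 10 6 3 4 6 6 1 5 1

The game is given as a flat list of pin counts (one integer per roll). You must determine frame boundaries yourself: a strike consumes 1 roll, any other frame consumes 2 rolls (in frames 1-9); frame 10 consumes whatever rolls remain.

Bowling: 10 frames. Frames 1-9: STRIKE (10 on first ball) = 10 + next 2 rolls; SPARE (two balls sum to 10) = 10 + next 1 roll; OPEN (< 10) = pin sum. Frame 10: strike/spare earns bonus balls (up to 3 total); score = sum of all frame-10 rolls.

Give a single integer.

Answer: 9

Derivation:
Frame 1: OPEN (4+1=5). Cumulative: 5
Frame 2: STRIKE. 10 + next two rolls (6+4) = 20. Cumulative: 25
Frame 3: SPARE (6+4=10). 10 + next roll (6) = 16. Cumulative: 41
Frame 4: OPEN (6+1=7). Cumulative: 48
Frame 5: OPEN (3+6=9). Cumulative: 57
Frame 6: STRIKE. 10 + next two rolls (6+3) = 19. Cumulative: 76
Frame 7: OPEN (6+3=9). Cumulative: 85
Frame 8: SPARE (4+6=10). 10 + next roll (6) = 16. Cumulative: 101
Frame 9: OPEN (6+1=7). Cumulative: 108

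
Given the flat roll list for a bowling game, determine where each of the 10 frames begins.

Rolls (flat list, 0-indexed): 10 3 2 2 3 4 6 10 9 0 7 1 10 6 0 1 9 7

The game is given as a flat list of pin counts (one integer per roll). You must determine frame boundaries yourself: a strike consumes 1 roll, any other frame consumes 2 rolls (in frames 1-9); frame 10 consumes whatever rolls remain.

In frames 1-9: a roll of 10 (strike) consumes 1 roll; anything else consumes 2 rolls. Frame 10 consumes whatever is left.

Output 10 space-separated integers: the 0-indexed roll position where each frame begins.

Frame 1 starts at roll index 0: roll=10 (strike), consumes 1 roll
Frame 2 starts at roll index 1: rolls=3,2 (sum=5), consumes 2 rolls
Frame 3 starts at roll index 3: rolls=2,3 (sum=5), consumes 2 rolls
Frame 4 starts at roll index 5: rolls=4,6 (sum=10), consumes 2 rolls
Frame 5 starts at roll index 7: roll=10 (strike), consumes 1 roll
Frame 6 starts at roll index 8: rolls=9,0 (sum=9), consumes 2 rolls
Frame 7 starts at roll index 10: rolls=7,1 (sum=8), consumes 2 rolls
Frame 8 starts at roll index 12: roll=10 (strike), consumes 1 roll
Frame 9 starts at roll index 13: rolls=6,0 (sum=6), consumes 2 rolls
Frame 10 starts at roll index 15: 3 remaining rolls

Answer: 0 1 3 5 7 8 10 12 13 15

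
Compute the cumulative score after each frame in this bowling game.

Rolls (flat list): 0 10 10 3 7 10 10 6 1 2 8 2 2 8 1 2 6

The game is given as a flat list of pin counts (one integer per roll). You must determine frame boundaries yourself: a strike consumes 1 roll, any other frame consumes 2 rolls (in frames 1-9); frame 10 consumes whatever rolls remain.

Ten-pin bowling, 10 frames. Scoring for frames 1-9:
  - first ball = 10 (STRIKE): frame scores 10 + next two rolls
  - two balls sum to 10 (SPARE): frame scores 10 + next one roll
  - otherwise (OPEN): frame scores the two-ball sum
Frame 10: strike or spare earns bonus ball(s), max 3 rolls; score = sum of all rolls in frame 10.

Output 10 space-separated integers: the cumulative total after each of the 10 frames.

Answer: 20 40 60 86 103 110 122 126 135 143

Derivation:
Frame 1: SPARE (0+10=10). 10 + next roll (10) = 20. Cumulative: 20
Frame 2: STRIKE. 10 + next two rolls (3+7) = 20. Cumulative: 40
Frame 3: SPARE (3+7=10). 10 + next roll (10) = 20. Cumulative: 60
Frame 4: STRIKE. 10 + next two rolls (10+6) = 26. Cumulative: 86
Frame 5: STRIKE. 10 + next two rolls (6+1) = 17. Cumulative: 103
Frame 6: OPEN (6+1=7). Cumulative: 110
Frame 7: SPARE (2+8=10). 10 + next roll (2) = 12. Cumulative: 122
Frame 8: OPEN (2+2=4). Cumulative: 126
Frame 9: OPEN (8+1=9). Cumulative: 135
Frame 10: OPEN. Sum of all frame-10 rolls (2+6) = 8. Cumulative: 143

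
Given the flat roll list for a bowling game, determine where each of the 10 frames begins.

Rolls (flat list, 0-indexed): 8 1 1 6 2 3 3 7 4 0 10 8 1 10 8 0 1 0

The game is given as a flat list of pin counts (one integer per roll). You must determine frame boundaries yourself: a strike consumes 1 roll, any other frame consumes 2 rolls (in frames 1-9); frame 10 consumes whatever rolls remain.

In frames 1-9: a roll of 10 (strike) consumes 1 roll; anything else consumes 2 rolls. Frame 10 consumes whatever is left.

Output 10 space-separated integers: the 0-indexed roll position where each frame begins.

Answer: 0 2 4 6 8 10 11 13 14 16

Derivation:
Frame 1 starts at roll index 0: rolls=8,1 (sum=9), consumes 2 rolls
Frame 2 starts at roll index 2: rolls=1,6 (sum=7), consumes 2 rolls
Frame 3 starts at roll index 4: rolls=2,3 (sum=5), consumes 2 rolls
Frame 4 starts at roll index 6: rolls=3,7 (sum=10), consumes 2 rolls
Frame 5 starts at roll index 8: rolls=4,0 (sum=4), consumes 2 rolls
Frame 6 starts at roll index 10: roll=10 (strike), consumes 1 roll
Frame 7 starts at roll index 11: rolls=8,1 (sum=9), consumes 2 rolls
Frame 8 starts at roll index 13: roll=10 (strike), consumes 1 roll
Frame 9 starts at roll index 14: rolls=8,0 (sum=8), consumes 2 rolls
Frame 10 starts at roll index 16: 2 remaining rolls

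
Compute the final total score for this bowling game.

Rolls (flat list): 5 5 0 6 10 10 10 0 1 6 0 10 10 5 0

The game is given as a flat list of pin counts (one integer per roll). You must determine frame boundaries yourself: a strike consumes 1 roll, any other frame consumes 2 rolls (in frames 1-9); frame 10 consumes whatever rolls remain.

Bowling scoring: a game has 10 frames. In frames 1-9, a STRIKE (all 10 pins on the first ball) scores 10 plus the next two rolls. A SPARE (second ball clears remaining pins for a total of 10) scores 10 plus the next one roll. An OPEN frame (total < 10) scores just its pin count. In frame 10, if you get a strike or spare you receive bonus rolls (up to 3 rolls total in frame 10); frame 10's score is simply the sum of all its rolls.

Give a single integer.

Frame 1: SPARE (5+5=10). 10 + next roll (0) = 10. Cumulative: 10
Frame 2: OPEN (0+6=6). Cumulative: 16
Frame 3: STRIKE. 10 + next two rolls (10+10) = 30. Cumulative: 46
Frame 4: STRIKE. 10 + next two rolls (10+0) = 20. Cumulative: 66
Frame 5: STRIKE. 10 + next two rolls (0+1) = 11. Cumulative: 77
Frame 6: OPEN (0+1=1). Cumulative: 78
Frame 7: OPEN (6+0=6). Cumulative: 84
Frame 8: STRIKE. 10 + next two rolls (10+5) = 25. Cumulative: 109
Frame 9: STRIKE. 10 + next two rolls (5+0) = 15. Cumulative: 124
Frame 10: OPEN. Sum of all frame-10 rolls (5+0) = 5. Cumulative: 129

Answer: 129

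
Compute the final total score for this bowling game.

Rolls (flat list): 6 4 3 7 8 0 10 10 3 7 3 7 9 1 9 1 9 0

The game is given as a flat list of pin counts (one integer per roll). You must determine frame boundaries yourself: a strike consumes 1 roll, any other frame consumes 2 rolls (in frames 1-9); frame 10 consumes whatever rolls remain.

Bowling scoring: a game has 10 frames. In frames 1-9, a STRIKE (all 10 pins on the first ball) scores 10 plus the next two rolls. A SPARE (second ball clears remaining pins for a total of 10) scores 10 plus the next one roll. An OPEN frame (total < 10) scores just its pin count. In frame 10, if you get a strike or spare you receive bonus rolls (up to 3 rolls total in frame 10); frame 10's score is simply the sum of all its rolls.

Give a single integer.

Frame 1: SPARE (6+4=10). 10 + next roll (3) = 13. Cumulative: 13
Frame 2: SPARE (3+7=10). 10 + next roll (8) = 18. Cumulative: 31
Frame 3: OPEN (8+0=8). Cumulative: 39
Frame 4: STRIKE. 10 + next two rolls (10+3) = 23. Cumulative: 62
Frame 5: STRIKE. 10 + next two rolls (3+7) = 20. Cumulative: 82
Frame 6: SPARE (3+7=10). 10 + next roll (3) = 13. Cumulative: 95
Frame 7: SPARE (3+7=10). 10 + next roll (9) = 19. Cumulative: 114
Frame 8: SPARE (9+1=10). 10 + next roll (9) = 19. Cumulative: 133
Frame 9: SPARE (9+1=10). 10 + next roll (9) = 19. Cumulative: 152
Frame 10: OPEN. Sum of all frame-10 rolls (9+0) = 9. Cumulative: 161

Answer: 161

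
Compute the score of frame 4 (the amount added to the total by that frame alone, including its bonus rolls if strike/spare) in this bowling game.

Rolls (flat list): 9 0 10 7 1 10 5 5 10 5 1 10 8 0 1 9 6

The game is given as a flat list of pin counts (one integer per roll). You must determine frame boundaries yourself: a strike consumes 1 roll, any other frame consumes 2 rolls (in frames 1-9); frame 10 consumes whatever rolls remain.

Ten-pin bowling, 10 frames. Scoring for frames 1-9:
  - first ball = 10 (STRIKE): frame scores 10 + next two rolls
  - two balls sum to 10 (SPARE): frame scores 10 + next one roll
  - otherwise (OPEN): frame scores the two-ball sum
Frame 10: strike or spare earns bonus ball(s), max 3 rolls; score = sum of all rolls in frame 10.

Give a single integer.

Answer: 20

Derivation:
Frame 1: OPEN (9+0=9). Cumulative: 9
Frame 2: STRIKE. 10 + next two rolls (7+1) = 18. Cumulative: 27
Frame 3: OPEN (7+1=8). Cumulative: 35
Frame 4: STRIKE. 10 + next two rolls (5+5) = 20. Cumulative: 55
Frame 5: SPARE (5+5=10). 10 + next roll (10) = 20. Cumulative: 75
Frame 6: STRIKE. 10 + next two rolls (5+1) = 16. Cumulative: 91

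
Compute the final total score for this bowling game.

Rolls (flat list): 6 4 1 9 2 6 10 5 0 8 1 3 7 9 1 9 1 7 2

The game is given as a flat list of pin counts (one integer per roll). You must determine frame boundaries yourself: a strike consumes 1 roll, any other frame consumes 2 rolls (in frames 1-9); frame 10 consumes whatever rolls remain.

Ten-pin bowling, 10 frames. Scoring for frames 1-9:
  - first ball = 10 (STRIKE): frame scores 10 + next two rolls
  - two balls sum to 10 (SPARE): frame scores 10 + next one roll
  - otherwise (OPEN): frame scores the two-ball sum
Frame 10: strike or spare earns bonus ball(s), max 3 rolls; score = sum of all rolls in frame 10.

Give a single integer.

Frame 1: SPARE (6+4=10). 10 + next roll (1) = 11. Cumulative: 11
Frame 2: SPARE (1+9=10). 10 + next roll (2) = 12. Cumulative: 23
Frame 3: OPEN (2+6=8). Cumulative: 31
Frame 4: STRIKE. 10 + next two rolls (5+0) = 15. Cumulative: 46
Frame 5: OPEN (5+0=5). Cumulative: 51
Frame 6: OPEN (8+1=9). Cumulative: 60
Frame 7: SPARE (3+7=10). 10 + next roll (9) = 19. Cumulative: 79
Frame 8: SPARE (9+1=10). 10 + next roll (9) = 19. Cumulative: 98
Frame 9: SPARE (9+1=10). 10 + next roll (7) = 17. Cumulative: 115
Frame 10: OPEN. Sum of all frame-10 rolls (7+2) = 9. Cumulative: 124

Answer: 124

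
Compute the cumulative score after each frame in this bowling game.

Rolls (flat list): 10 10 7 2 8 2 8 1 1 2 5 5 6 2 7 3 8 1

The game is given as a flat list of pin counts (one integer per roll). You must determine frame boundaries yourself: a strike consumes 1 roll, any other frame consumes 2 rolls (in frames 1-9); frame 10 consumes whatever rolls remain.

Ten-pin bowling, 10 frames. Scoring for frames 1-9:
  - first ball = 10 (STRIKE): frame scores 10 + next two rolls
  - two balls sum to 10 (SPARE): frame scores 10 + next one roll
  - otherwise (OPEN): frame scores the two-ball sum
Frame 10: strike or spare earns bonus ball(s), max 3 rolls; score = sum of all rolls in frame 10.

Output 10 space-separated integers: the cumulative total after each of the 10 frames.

Answer: 27 46 55 73 82 85 101 109 127 136

Derivation:
Frame 1: STRIKE. 10 + next two rolls (10+7) = 27. Cumulative: 27
Frame 2: STRIKE. 10 + next two rolls (7+2) = 19. Cumulative: 46
Frame 3: OPEN (7+2=9). Cumulative: 55
Frame 4: SPARE (8+2=10). 10 + next roll (8) = 18. Cumulative: 73
Frame 5: OPEN (8+1=9). Cumulative: 82
Frame 6: OPEN (1+2=3). Cumulative: 85
Frame 7: SPARE (5+5=10). 10 + next roll (6) = 16. Cumulative: 101
Frame 8: OPEN (6+2=8). Cumulative: 109
Frame 9: SPARE (7+3=10). 10 + next roll (8) = 18. Cumulative: 127
Frame 10: OPEN. Sum of all frame-10 rolls (8+1) = 9. Cumulative: 136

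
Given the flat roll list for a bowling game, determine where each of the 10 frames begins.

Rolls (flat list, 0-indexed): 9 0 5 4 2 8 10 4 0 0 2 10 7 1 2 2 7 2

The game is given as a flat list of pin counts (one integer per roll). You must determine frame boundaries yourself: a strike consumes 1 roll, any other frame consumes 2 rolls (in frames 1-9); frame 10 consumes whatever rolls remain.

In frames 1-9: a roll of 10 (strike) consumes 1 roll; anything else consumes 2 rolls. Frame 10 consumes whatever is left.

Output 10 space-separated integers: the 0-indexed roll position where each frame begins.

Frame 1 starts at roll index 0: rolls=9,0 (sum=9), consumes 2 rolls
Frame 2 starts at roll index 2: rolls=5,4 (sum=9), consumes 2 rolls
Frame 3 starts at roll index 4: rolls=2,8 (sum=10), consumes 2 rolls
Frame 4 starts at roll index 6: roll=10 (strike), consumes 1 roll
Frame 5 starts at roll index 7: rolls=4,0 (sum=4), consumes 2 rolls
Frame 6 starts at roll index 9: rolls=0,2 (sum=2), consumes 2 rolls
Frame 7 starts at roll index 11: roll=10 (strike), consumes 1 roll
Frame 8 starts at roll index 12: rolls=7,1 (sum=8), consumes 2 rolls
Frame 9 starts at roll index 14: rolls=2,2 (sum=4), consumes 2 rolls
Frame 10 starts at roll index 16: 2 remaining rolls

Answer: 0 2 4 6 7 9 11 12 14 16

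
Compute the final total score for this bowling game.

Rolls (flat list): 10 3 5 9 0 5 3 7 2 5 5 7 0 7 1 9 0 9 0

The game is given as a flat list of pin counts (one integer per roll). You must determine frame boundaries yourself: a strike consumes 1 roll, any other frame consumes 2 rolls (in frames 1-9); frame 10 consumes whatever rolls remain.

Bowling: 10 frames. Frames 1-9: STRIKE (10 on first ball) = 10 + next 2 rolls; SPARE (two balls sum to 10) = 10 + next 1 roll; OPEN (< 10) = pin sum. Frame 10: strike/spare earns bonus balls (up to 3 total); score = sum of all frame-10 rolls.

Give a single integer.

Frame 1: STRIKE. 10 + next two rolls (3+5) = 18. Cumulative: 18
Frame 2: OPEN (3+5=8). Cumulative: 26
Frame 3: OPEN (9+0=9). Cumulative: 35
Frame 4: OPEN (5+3=8). Cumulative: 43
Frame 5: OPEN (7+2=9). Cumulative: 52
Frame 6: SPARE (5+5=10). 10 + next roll (7) = 17. Cumulative: 69
Frame 7: OPEN (7+0=7). Cumulative: 76
Frame 8: OPEN (7+1=8). Cumulative: 84
Frame 9: OPEN (9+0=9). Cumulative: 93
Frame 10: OPEN. Sum of all frame-10 rolls (9+0) = 9. Cumulative: 102

Answer: 102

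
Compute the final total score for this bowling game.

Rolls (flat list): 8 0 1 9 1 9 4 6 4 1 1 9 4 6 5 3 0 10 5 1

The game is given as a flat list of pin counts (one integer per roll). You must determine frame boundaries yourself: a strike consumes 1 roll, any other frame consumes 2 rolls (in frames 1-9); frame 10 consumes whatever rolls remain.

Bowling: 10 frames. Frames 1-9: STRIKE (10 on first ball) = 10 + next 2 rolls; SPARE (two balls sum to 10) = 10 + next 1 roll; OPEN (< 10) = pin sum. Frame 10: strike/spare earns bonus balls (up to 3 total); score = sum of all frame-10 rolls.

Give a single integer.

Frame 1: OPEN (8+0=8). Cumulative: 8
Frame 2: SPARE (1+9=10). 10 + next roll (1) = 11. Cumulative: 19
Frame 3: SPARE (1+9=10). 10 + next roll (4) = 14. Cumulative: 33
Frame 4: SPARE (4+6=10). 10 + next roll (4) = 14. Cumulative: 47
Frame 5: OPEN (4+1=5). Cumulative: 52
Frame 6: SPARE (1+9=10). 10 + next roll (4) = 14. Cumulative: 66
Frame 7: SPARE (4+6=10). 10 + next roll (5) = 15. Cumulative: 81
Frame 8: OPEN (5+3=8). Cumulative: 89
Frame 9: SPARE (0+10=10). 10 + next roll (5) = 15. Cumulative: 104
Frame 10: OPEN. Sum of all frame-10 rolls (5+1) = 6. Cumulative: 110

Answer: 110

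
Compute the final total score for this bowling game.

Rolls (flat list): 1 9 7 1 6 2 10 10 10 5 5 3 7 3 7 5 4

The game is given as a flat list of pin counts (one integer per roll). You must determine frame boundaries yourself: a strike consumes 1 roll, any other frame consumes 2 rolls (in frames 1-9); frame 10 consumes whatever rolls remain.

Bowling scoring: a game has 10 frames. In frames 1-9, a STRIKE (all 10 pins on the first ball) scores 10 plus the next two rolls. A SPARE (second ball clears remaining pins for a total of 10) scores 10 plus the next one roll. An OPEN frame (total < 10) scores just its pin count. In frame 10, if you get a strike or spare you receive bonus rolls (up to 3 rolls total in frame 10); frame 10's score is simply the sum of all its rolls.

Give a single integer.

Answer: 158

Derivation:
Frame 1: SPARE (1+9=10). 10 + next roll (7) = 17. Cumulative: 17
Frame 2: OPEN (7+1=8). Cumulative: 25
Frame 3: OPEN (6+2=8). Cumulative: 33
Frame 4: STRIKE. 10 + next two rolls (10+10) = 30. Cumulative: 63
Frame 5: STRIKE. 10 + next two rolls (10+5) = 25. Cumulative: 88
Frame 6: STRIKE. 10 + next two rolls (5+5) = 20. Cumulative: 108
Frame 7: SPARE (5+5=10). 10 + next roll (3) = 13. Cumulative: 121
Frame 8: SPARE (3+7=10). 10 + next roll (3) = 13. Cumulative: 134
Frame 9: SPARE (3+7=10). 10 + next roll (5) = 15. Cumulative: 149
Frame 10: OPEN. Sum of all frame-10 rolls (5+4) = 9. Cumulative: 158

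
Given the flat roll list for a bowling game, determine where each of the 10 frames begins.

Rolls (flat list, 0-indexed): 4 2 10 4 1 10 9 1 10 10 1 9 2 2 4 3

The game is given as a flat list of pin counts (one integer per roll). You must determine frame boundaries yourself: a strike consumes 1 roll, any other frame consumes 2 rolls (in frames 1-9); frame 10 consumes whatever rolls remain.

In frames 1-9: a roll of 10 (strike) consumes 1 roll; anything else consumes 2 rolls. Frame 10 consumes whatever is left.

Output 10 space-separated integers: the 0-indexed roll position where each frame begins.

Answer: 0 2 3 5 6 8 9 10 12 14

Derivation:
Frame 1 starts at roll index 0: rolls=4,2 (sum=6), consumes 2 rolls
Frame 2 starts at roll index 2: roll=10 (strike), consumes 1 roll
Frame 3 starts at roll index 3: rolls=4,1 (sum=5), consumes 2 rolls
Frame 4 starts at roll index 5: roll=10 (strike), consumes 1 roll
Frame 5 starts at roll index 6: rolls=9,1 (sum=10), consumes 2 rolls
Frame 6 starts at roll index 8: roll=10 (strike), consumes 1 roll
Frame 7 starts at roll index 9: roll=10 (strike), consumes 1 roll
Frame 8 starts at roll index 10: rolls=1,9 (sum=10), consumes 2 rolls
Frame 9 starts at roll index 12: rolls=2,2 (sum=4), consumes 2 rolls
Frame 10 starts at roll index 14: 2 remaining rolls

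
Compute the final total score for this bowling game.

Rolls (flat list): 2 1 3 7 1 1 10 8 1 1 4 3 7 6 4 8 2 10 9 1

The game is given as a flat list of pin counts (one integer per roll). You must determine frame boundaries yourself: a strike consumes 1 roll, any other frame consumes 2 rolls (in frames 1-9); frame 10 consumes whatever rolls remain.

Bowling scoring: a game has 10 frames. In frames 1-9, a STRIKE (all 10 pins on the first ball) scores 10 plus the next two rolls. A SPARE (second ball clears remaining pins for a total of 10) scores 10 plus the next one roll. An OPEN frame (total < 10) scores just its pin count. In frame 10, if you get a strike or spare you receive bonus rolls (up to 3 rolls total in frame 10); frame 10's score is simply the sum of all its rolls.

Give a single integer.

Frame 1: OPEN (2+1=3). Cumulative: 3
Frame 2: SPARE (3+7=10). 10 + next roll (1) = 11. Cumulative: 14
Frame 3: OPEN (1+1=2). Cumulative: 16
Frame 4: STRIKE. 10 + next two rolls (8+1) = 19. Cumulative: 35
Frame 5: OPEN (8+1=9). Cumulative: 44
Frame 6: OPEN (1+4=5). Cumulative: 49
Frame 7: SPARE (3+7=10). 10 + next roll (6) = 16. Cumulative: 65
Frame 8: SPARE (6+4=10). 10 + next roll (8) = 18. Cumulative: 83
Frame 9: SPARE (8+2=10). 10 + next roll (10) = 20. Cumulative: 103
Frame 10: STRIKE. Sum of all frame-10 rolls (10+9+1) = 20. Cumulative: 123

Answer: 123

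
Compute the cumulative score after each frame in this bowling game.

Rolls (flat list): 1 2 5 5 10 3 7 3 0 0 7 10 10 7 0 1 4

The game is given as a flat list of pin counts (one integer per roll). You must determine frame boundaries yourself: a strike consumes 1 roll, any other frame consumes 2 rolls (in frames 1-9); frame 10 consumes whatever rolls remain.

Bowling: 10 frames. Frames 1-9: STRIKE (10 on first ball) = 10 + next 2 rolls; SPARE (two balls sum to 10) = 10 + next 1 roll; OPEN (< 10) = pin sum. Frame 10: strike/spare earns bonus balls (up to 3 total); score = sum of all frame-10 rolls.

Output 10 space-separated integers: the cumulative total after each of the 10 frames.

Answer: 3 23 43 56 59 66 93 110 117 122

Derivation:
Frame 1: OPEN (1+2=3). Cumulative: 3
Frame 2: SPARE (5+5=10). 10 + next roll (10) = 20. Cumulative: 23
Frame 3: STRIKE. 10 + next two rolls (3+7) = 20. Cumulative: 43
Frame 4: SPARE (3+7=10). 10 + next roll (3) = 13. Cumulative: 56
Frame 5: OPEN (3+0=3). Cumulative: 59
Frame 6: OPEN (0+7=7). Cumulative: 66
Frame 7: STRIKE. 10 + next two rolls (10+7) = 27. Cumulative: 93
Frame 8: STRIKE. 10 + next two rolls (7+0) = 17. Cumulative: 110
Frame 9: OPEN (7+0=7). Cumulative: 117
Frame 10: OPEN. Sum of all frame-10 rolls (1+4) = 5. Cumulative: 122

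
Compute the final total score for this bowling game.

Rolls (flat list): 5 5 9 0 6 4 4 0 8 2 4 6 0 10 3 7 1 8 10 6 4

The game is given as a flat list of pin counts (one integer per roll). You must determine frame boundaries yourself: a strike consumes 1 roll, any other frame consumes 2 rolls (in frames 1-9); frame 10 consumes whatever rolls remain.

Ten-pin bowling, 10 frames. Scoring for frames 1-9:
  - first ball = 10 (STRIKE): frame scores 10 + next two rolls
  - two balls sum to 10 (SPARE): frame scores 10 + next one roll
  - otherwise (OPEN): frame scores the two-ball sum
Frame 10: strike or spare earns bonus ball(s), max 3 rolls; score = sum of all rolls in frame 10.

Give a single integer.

Frame 1: SPARE (5+5=10). 10 + next roll (9) = 19. Cumulative: 19
Frame 2: OPEN (9+0=9). Cumulative: 28
Frame 3: SPARE (6+4=10). 10 + next roll (4) = 14. Cumulative: 42
Frame 4: OPEN (4+0=4). Cumulative: 46
Frame 5: SPARE (8+2=10). 10 + next roll (4) = 14. Cumulative: 60
Frame 6: SPARE (4+6=10). 10 + next roll (0) = 10. Cumulative: 70
Frame 7: SPARE (0+10=10). 10 + next roll (3) = 13. Cumulative: 83
Frame 8: SPARE (3+7=10). 10 + next roll (1) = 11. Cumulative: 94
Frame 9: OPEN (1+8=9). Cumulative: 103
Frame 10: STRIKE. Sum of all frame-10 rolls (10+6+4) = 20. Cumulative: 123

Answer: 123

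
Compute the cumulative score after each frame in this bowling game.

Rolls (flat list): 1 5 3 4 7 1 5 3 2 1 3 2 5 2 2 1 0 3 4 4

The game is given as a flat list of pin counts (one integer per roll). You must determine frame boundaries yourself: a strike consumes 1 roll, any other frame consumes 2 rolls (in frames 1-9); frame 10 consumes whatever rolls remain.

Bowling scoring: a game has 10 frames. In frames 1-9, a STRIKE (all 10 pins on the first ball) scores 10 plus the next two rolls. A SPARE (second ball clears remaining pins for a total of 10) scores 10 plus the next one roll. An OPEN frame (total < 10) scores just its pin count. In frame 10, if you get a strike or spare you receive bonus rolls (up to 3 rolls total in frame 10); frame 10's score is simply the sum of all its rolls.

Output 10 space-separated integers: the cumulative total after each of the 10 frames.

Answer: 6 13 21 29 32 37 44 47 50 58

Derivation:
Frame 1: OPEN (1+5=6). Cumulative: 6
Frame 2: OPEN (3+4=7). Cumulative: 13
Frame 3: OPEN (7+1=8). Cumulative: 21
Frame 4: OPEN (5+3=8). Cumulative: 29
Frame 5: OPEN (2+1=3). Cumulative: 32
Frame 6: OPEN (3+2=5). Cumulative: 37
Frame 7: OPEN (5+2=7). Cumulative: 44
Frame 8: OPEN (2+1=3). Cumulative: 47
Frame 9: OPEN (0+3=3). Cumulative: 50
Frame 10: OPEN. Sum of all frame-10 rolls (4+4) = 8. Cumulative: 58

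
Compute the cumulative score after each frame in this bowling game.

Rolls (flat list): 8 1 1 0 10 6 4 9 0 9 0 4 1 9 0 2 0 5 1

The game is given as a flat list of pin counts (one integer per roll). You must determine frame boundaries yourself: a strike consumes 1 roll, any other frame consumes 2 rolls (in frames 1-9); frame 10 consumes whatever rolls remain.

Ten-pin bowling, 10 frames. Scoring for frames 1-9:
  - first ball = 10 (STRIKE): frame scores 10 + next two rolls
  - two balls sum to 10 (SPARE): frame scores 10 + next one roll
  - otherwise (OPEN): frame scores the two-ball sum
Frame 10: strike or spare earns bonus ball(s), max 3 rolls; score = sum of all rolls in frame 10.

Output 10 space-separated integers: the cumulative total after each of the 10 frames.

Frame 1: OPEN (8+1=9). Cumulative: 9
Frame 2: OPEN (1+0=1). Cumulative: 10
Frame 3: STRIKE. 10 + next two rolls (6+4) = 20. Cumulative: 30
Frame 4: SPARE (6+4=10). 10 + next roll (9) = 19. Cumulative: 49
Frame 5: OPEN (9+0=9). Cumulative: 58
Frame 6: OPEN (9+0=9). Cumulative: 67
Frame 7: OPEN (4+1=5). Cumulative: 72
Frame 8: OPEN (9+0=9). Cumulative: 81
Frame 9: OPEN (2+0=2). Cumulative: 83
Frame 10: OPEN. Sum of all frame-10 rolls (5+1) = 6. Cumulative: 89

Answer: 9 10 30 49 58 67 72 81 83 89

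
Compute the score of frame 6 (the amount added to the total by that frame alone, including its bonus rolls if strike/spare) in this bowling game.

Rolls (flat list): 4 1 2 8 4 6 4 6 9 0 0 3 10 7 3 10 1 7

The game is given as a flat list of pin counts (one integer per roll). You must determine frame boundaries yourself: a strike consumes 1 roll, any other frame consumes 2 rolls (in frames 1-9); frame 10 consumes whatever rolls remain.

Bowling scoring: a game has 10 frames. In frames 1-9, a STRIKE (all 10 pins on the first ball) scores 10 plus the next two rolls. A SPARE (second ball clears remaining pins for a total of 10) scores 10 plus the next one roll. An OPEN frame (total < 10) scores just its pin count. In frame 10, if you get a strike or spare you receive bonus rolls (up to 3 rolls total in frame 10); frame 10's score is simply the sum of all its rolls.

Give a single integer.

Frame 1: OPEN (4+1=5). Cumulative: 5
Frame 2: SPARE (2+8=10). 10 + next roll (4) = 14. Cumulative: 19
Frame 3: SPARE (4+6=10). 10 + next roll (4) = 14. Cumulative: 33
Frame 4: SPARE (4+6=10). 10 + next roll (9) = 19. Cumulative: 52
Frame 5: OPEN (9+0=9). Cumulative: 61
Frame 6: OPEN (0+3=3). Cumulative: 64
Frame 7: STRIKE. 10 + next two rolls (7+3) = 20. Cumulative: 84
Frame 8: SPARE (7+3=10). 10 + next roll (10) = 20. Cumulative: 104

Answer: 3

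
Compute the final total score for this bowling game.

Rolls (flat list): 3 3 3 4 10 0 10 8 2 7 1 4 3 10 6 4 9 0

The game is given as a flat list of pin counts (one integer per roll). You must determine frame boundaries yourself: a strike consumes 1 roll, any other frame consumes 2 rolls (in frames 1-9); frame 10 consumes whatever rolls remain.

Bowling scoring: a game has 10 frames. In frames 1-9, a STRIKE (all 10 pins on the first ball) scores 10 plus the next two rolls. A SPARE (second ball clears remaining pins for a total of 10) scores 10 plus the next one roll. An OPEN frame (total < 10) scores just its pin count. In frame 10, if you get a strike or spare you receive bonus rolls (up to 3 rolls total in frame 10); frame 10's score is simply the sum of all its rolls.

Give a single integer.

Answer: 131

Derivation:
Frame 1: OPEN (3+3=6). Cumulative: 6
Frame 2: OPEN (3+4=7). Cumulative: 13
Frame 3: STRIKE. 10 + next two rolls (0+10) = 20. Cumulative: 33
Frame 4: SPARE (0+10=10). 10 + next roll (8) = 18. Cumulative: 51
Frame 5: SPARE (8+2=10). 10 + next roll (7) = 17. Cumulative: 68
Frame 6: OPEN (7+1=8). Cumulative: 76
Frame 7: OPEN (4+3=7). Cumulative: 83
Frame 8: STRIKE. 10 + next two rolls (6+4) = 20. Cumulative: 103
Frame 9: SPARE (6+4=10). 10 + next roll (9) = 19. Cumulative: 122
Frame 10: OPEN. Sum of all frame-10 rolls (9+0) = 9. Cumulative: 131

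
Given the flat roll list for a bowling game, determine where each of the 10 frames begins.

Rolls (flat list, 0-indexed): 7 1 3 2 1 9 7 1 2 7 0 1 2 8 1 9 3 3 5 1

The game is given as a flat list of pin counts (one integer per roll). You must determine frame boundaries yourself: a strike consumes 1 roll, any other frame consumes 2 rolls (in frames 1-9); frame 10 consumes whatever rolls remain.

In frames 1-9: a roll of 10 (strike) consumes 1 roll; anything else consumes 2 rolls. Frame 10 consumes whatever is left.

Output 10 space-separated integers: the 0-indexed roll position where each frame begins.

Frame 1 starts at roll index 0: rolls=7,1 (sum=8), consumes 2 rolls
Frame 2 starts at roll index 2: rolls=3,2 (sum=5), consumes 2 rolls
Frame 3 starts at roll index 4: rolls=1,9 (sum=10), consumes 2 rolls
Frame 4 starts at roll index 6: rolls=7,1 (sum=8), consumes 2 rolls
Frame 5 starts at roll index 8: rolls=2,7 (sum=9), consumes 2 rolls
Frame 6 starts at roll index 10: rolls=0,1 (sum=1), consumes 2 rolls
Frame 7 starts at roll index 12: rolls=2,8 (sum=10), consumes 2 rolls
Frame 8 starts at roll index 14: rolls=1,9 (sum=10), consumes 2 rolls
Frame 9 starts at roll index 16: rolls=3,3 (sum=6), consumes 2 rolls
Frame 10 starts at roll index 18: 2 remaining rolls

Answer: 0 2 4 6 8 10 12 14 16 18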